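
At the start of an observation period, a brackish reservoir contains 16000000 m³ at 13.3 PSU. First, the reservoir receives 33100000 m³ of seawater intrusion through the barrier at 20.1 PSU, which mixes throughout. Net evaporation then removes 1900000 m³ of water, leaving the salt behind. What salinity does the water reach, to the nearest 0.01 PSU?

After mixing: salt = 16,000,000×13.3 + 33,100,000×20.1 = 878,110,000; volume = 49,100,000 m³
After evaporation: salt unchanged = 878,110,000; volume = 49,100,000 − 1,900,000 = 47,200,000 m³
S = 878,110,000 / 47,200,000 = 18.604 PSU

18.60 PSU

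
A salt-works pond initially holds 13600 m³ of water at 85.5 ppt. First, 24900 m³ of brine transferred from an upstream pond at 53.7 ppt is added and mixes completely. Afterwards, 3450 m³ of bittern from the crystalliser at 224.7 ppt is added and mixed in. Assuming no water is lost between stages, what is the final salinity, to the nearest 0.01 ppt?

78.07 ppt

Weighted by volume,
Initial salt = 13,600×85.5 = 1,162,800
After stage 1: salt = 1,162,800 + 24,900×53.7 = 2,499,930; volume = 38,500 m³; S = 64.933 ppt
After stage 2: salt = 2,499,930 + 3,450×224.7 = 3,275,145; volume = 41,950 m³
S = 3,275,145 / 41,950 = 78.0726 ppt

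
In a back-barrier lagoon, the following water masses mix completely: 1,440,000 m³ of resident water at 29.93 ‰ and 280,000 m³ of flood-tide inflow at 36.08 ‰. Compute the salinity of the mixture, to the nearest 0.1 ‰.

By conservation of dissolved salt,
salt = 1,440,000×29.93 + 280,000×36.08 = 43,099,200 + 10,102,400 = 53,201,600
volume = 1,440,000 + 280,000 = 1,720,000 m³
S = 53,201,600 / 1,720,000 = 30.931 ‰

30.9 ‰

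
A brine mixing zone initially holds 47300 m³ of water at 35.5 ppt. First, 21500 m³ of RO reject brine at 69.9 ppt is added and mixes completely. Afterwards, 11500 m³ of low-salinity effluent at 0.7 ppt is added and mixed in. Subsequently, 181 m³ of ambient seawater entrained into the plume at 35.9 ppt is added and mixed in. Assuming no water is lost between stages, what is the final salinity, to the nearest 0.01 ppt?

39.72 ppt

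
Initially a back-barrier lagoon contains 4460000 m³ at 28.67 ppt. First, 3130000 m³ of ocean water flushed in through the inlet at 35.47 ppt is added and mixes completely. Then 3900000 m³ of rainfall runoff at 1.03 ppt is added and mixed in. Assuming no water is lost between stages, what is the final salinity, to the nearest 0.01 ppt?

Mass of salt is conserved:
Initial salt = 4,460,000×28.67 = 127,868,200
After stage 1: salt = 127,868,200 + 3,130,000×35.47 = 238,889,300; volume = 7,590,000 m³; S = 31.474 ppt
After stage 2: salt = 238,889,300 + 3,900,000×1.03 = 242,906,300; volume = 11,490,000 m³
S = 242,906,300 / 11,490,000 = 21.1407 ppt

21.14 ppt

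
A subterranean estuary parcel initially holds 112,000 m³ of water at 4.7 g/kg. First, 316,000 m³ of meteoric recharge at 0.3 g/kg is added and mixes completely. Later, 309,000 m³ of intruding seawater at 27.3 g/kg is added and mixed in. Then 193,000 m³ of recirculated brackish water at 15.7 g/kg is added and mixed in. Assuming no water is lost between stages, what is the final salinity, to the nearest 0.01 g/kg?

By conservation of dissolved salt,
Initial salt = 112,000×4.7 = 526,400
After stage 1: salt = 526,400 + 316,000×0.3 = 621,200; volume = 428,000 m³; S = 1.451 g/kg
After stage 2: salt = 621,200 + 309,000×27.3 = 9,056,900; volume = 737,000 m³; S = 12.289 g/kg
After stage 3: salt = 9,056,900 + 193,000×15.7 = 12,087,000; volume = 930,000 m³
S = 12,087,000 / 930,000 = 12.9968 g/kg

13.00 g/kg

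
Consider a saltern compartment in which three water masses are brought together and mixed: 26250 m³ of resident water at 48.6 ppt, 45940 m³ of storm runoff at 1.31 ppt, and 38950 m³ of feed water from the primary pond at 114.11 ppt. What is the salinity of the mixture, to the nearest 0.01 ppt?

Mass of salt is conserved:
salt = 26,250×48.6 + 45,940×1.31 + 38,950×114.11 = 1,275,750 + 60,181.4 + 4,444,584.5 = 5,780,515.9
volume = 26,250 + 45,940 + 38,950 = 111,140 m³
S = 5,780,515.9 / 111,140 = 52.0111 ppt

52.01 ppt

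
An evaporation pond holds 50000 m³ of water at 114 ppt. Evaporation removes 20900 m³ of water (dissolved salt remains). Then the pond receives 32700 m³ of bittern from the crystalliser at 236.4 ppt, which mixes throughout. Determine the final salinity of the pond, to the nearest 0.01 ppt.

After evaporation: salt = 50,000×114 = 5,700,000; volume = 50,000 − 20,900 = 29,100 m³
After mixing: salt = 5,700,000 + 32,700×236.4 = 13,430,280; volume = 29,100 + 32,700 = 61,800 m³
S = 13,430,280 / 61,800 = 217.3184 ppt

217.32 ppt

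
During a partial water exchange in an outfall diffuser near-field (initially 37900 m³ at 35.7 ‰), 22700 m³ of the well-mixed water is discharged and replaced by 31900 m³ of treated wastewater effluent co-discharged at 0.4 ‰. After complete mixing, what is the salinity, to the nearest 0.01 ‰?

Remaining after removal: 15,200 m³ at 35.7 ‰ (salt = 542,640)
After addition: salt = 542,640 + 31,900×0.4 = 555,400; volume = 47,100 m³
S = 555,400 / 47,100 = 11.7919 ‰

11.79 ‰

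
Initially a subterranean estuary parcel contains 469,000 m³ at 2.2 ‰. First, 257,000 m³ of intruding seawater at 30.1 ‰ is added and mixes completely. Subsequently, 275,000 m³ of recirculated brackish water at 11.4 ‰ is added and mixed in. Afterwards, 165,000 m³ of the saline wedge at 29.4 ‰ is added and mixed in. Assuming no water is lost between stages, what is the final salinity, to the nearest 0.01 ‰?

14.37 ‰

Salt balance:
Initial salt = 469,000×2.2 = 1,031,800
After stage 1: salt = 1,031,800 + 257,000×30.1 = 8,767,500; volume = 726,000 m³; S = 12.076 ‰
After stage 2: salt = 8,767,500 + 275,000×11.4 = 11,902,500; volume = 1,001,000 m³; S = 11.891 ‰
After stage 3: salt = 11,902,500 + 165,000×29.4 = 16,753,500; volume = 1,166,000 m³
S = 16,753,500 / 1,166,000 = 14.3684 ‰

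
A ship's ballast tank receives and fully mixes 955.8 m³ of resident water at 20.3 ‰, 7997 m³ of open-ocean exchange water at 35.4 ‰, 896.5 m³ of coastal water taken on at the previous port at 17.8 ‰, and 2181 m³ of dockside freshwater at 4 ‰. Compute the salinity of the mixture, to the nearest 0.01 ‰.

Weighted by volume,
salt = 955.8×20.3 + 7,997×35.4 + 896.5×17.8 + 2,181×4 = 19,402.74 + 283,093.8 + 15,957.7 + 8,724 = 327,178.24
volume = 955.8 + 7,997 + 896.5 + 2,181 = 12,030.3 m³
S = 327,178.24 / 12,030.3 = 27.1962 ‰

27.20 ‰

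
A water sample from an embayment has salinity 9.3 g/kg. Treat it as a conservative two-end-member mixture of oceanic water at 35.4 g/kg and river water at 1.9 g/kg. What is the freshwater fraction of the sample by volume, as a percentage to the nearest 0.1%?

Let f be the freshwater fraction. Salt balance per unit volume:
f×1.9 + (1−f)×35.4 = 9.3
f = (35.4 − 9.3) / (35.4 − 1.9) = 26.1/33.5 = 0.7791

77.9%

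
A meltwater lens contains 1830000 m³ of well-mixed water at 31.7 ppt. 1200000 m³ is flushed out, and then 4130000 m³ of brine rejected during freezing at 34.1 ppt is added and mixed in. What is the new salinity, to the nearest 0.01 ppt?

33.78 ppt

Remaining after removal: 630,000 m³ at 31.7 ppt (salt = 19,971,000)
After addition: salt = 19,971,000 + 4,130,000×34.1 = 160,804,000; volume = 4,760,000 m³
S = 160,804,000 / 4,760,000 = 33.7824 ppt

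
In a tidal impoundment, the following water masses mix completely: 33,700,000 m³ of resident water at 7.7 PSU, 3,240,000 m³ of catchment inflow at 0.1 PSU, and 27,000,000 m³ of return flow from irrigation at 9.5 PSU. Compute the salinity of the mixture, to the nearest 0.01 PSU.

8.07 PSU

Conserving salt mass:
salt = 33,700,000×7.7 + 3,240,000×0.1 + 27,000,000×9.5 = 259,490,000 + 324,000 + 256,500,000 = 516,314,000
volume = 33,700,000 + 3,240,000 + 27,000,000 = 63,940,000 m³
S = 516,314,000 / 63,940,000 = 8.075 PSU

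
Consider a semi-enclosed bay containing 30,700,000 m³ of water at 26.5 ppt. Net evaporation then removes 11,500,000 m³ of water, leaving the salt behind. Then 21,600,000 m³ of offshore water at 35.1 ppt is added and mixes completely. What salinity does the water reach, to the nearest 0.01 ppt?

38.52 ppt

After evaporation: salt = 30,700,000×26.5 = 813,550,000; volume = 30,700,000 − 11,500,000 = 19,200,000 m³
After mixing: salt = 813,550,000 + 21,600,000×35.1 = 1,571,710,000; volume = 19,200,000 + 21,600,000 = 40,800,000 m³
S = 1,571,710,000 / 40,800,000 = 38.5223 ppt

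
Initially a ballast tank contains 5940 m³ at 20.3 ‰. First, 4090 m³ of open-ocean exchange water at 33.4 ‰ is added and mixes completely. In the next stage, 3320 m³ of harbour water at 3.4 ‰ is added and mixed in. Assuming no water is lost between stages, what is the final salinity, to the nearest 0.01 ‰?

20.11 ‰

By conservation of dissolved salt,
Initial salt = 5,940×20.3 = 120,582
After stage 1: salt = 120,582 + 4,090×33.4 = 257,188; volume = 10,030 m³; S = 25.642 ‰
After stage 2: salt = 257,188 + 3,320×3.4 = 268,476; volume = 13,350 m³
S = 268,476 / 13,350 = 20.1106 ‰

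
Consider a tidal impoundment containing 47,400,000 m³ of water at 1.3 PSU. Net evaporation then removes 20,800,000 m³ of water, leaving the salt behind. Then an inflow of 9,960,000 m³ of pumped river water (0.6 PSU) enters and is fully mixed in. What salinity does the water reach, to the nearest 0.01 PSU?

After evaporation: salt = 47,400,000×1.3 = 61,620,000; volume = 47,400,000 − 20,800,000 = 26,600,000 m³
After mixing: salt = 61,620,000 + 9,960,000×0.6 = 67,596,000; volume = 26,600,000 + 9,960,000 = 36,560,000 m³
S = 67,596,000 / 36,560,000 = 1.8489 PSU

1.85 PSU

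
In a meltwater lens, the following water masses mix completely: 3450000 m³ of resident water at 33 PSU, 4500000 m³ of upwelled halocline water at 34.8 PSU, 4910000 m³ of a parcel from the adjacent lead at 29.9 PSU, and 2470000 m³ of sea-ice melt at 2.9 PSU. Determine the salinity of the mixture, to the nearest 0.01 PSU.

Salt balance:
salt = 3,450,000×33 + 4,500,000×34.8 + 4,910,000×29.9 + 2,470,000×2.9 = 113,850,000 + 156,600,000 + 146,809,000 + 7,163,000 = 424,422,000
volume = 3,450,000 + 4,500,000 + 4,910,000 + 2,470,000 = 15,330,000 m³
S = 424,422,000 / 15,330,000 = 27.6857 PSU

27.69 PSU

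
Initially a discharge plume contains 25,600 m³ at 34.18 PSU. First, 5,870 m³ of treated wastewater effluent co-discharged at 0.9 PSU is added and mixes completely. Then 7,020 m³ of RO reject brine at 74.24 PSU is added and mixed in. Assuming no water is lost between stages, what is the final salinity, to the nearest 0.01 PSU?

Weighted by volume,
Initial salt = 25,600×34.18 = 875,008
After stage 1: salt = 875,008 + 5,870×0.9 = 880,291; volume = 31,470 m³; S = 27.972 PSU
After stage 2: salt = 880,291 + 7,020×74.24 = 1,401,455.8; volume = 38,490 m³
S = 1,401,455.8 / 38,490 = 36.4109 PSU

36.41 PSU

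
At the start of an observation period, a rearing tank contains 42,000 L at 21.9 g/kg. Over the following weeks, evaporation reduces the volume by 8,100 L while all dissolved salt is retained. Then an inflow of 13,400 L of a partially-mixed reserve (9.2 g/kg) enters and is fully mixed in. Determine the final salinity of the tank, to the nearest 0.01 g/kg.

22.05 g/kg

After evaporation: salt = 42,000×21.9 = 919,800; volume = 42,000 − 8,100 = 33,900 L
After mixing: salt = 919,800 + 13,400×9.2 = 1,043,080; volume = 33,900 + 13,400 = 47,300 L
S = 1,043,080 / 47,300 = 22.0524 g/kg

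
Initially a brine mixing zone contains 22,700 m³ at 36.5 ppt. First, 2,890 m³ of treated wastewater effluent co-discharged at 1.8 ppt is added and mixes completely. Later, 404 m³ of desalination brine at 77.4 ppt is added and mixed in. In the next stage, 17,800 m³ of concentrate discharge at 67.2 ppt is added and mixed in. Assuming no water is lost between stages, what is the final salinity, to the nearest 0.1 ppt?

Weighted by volume,
Initial salt = 22,700×36.5 = 828,550
After stage 1: salt = 828,550 + 2,890×1.8 = 833,752; volume = 25,590 m³; S = 32.581 ppt
After stage 2: salt = 833,752 + 404×77.4 = 865,021.6; volume = 25,994 m³; S = 33.278 ppt
After stage 3: salt = 865,021.6 + 17,800×67.2 = 2,061,181.6; volume = 43,794 m³
S = 2,061,181.6 / 43,794 = 47.0654 ppt

47.1 ppt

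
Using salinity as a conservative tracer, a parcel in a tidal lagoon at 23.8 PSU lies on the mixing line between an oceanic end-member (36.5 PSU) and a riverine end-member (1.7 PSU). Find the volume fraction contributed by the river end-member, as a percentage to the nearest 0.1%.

Let f be the freshwater fraction. Salt balance per unit volume:
f×1.7 + (1−f)×36.5 = 23.8
f = (36.5 − 23.8) / (36.5 − 1.7) = 12.7/34.8 = 0.3649

36.5%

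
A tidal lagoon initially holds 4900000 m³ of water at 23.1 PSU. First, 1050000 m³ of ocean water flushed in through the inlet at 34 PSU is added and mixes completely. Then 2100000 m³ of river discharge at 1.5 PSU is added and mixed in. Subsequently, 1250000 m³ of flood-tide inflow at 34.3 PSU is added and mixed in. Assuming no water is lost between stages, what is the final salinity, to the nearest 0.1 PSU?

21.0 PSU

Conserving salt mass:
Initial salt = 4,900,000×23.1 = 113,190,000
After stage 1: salt = 113,190,000 + 1,050,000×34 = 148,890,000; volume = 5,950,000 m³; S = 25.024 PSU
After stage 2: salt = 148,890,000 + 2,100,000×1.5 = 152,040,000; volume = 8,050,000 m³; S = 18.887 PSU
After stage 3: salt = 152,040,000 + 1,250,000×34.3 = 194,915,000; volume = 9,300,000 m³
S = 194,915,000 / 9,300,000 = 20.9586 PSU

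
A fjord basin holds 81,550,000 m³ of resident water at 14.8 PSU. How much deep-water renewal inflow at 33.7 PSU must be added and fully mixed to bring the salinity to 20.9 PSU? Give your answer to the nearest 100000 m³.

38900000 m³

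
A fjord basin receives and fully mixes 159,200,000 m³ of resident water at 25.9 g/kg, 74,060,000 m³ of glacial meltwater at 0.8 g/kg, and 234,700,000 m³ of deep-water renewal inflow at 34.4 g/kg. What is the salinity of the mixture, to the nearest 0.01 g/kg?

26.19 g/kg

By conservation of dissolved salt,
salt = 159,200,000×25.9 + 74,060,000×0.8 + 234,700,000×34.4 = 4,123,280,000 + 59,248,000 + 8,073,680,000 = 12,256,208,000
volume = 159,200,000 + 74,060,000 + 234,700,000 = 467,960,000 m³
S = 12,256,208,000 / 467,960,000 = 26.1907 g/kg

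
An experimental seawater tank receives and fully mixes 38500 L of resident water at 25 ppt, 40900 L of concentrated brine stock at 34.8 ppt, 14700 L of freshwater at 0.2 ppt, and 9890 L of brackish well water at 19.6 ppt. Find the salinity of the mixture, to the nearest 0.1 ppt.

Total salt / total volume:
salt = 38,500×25 + 40,900×34.8 + 14,700×0.2 + 9,890×19.6 = 962,500 + 1,423,320 + 2,940 + 193,844 = 2,582,604
volume = 38,500 + 40,900 + 14,700 + 9,890 = 103,990 L
S = 2,582,604 / 103,990 = 24.835 ppt

24.8 ppt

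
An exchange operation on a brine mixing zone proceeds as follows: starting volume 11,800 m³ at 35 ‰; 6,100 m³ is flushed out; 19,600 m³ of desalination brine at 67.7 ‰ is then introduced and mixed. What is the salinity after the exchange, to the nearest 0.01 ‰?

Remaining after removal: 5,700 m³ at 35 ‰ (salt = 199,500)
After addition: salt = 199,500 + 19,600×67.7 = 1,526,420; volume = 25,300 m³
S = 1,526,420 / 25,300 = 60.3328 ‰

60.33 ‰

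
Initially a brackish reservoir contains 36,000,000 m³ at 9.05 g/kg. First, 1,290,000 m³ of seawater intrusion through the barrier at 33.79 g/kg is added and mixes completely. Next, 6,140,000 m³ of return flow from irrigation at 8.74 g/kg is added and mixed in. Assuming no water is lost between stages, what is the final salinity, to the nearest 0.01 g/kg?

9.74 g/kg

Salt balance:
Initial salt = 36,000,000×9.05 = 325,800,000
After stage 1: salt = 325,800,000 + 1,290,000×33.79 = 369,389,100; volume = 37,290,000 m³; S = 9.906 g/kg
After stage 2: salt = 369,389,100 + 6,140,000×8.74 = 423,052,700; volume = 43,430,000 m³
S = 423,052,700 / 43,430,000 = 9.741 g/kg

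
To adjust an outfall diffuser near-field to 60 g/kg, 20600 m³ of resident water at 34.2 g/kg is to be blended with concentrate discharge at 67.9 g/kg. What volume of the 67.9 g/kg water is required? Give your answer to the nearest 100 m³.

67300 m³

Salt balance: 20,600×34.2 + V×67.9 = (20,600+V)×60
704,520 + 67.9V = 1,236,000 + 60V
531,480 = 7.9V
V = 67,275.95 m³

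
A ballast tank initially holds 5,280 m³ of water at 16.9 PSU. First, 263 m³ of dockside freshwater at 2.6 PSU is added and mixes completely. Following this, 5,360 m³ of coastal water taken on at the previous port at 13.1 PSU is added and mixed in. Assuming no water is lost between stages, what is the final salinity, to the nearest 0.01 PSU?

By conservation of dissolved salt,
Initial salt = 5,280×16.9 = 89,232
After stage 1: salt = 89,232 + 263×2.6 = 89,915.8; volume = 5,543 m³; S = 16.222 PSU
After stage 2: salt = 89,915.8 + 5,360×13.1 = 160,131.8; volume = 10,903 m³
S = 160,131.8 / 10,903 = 14.6869 PSU

14.69 PSU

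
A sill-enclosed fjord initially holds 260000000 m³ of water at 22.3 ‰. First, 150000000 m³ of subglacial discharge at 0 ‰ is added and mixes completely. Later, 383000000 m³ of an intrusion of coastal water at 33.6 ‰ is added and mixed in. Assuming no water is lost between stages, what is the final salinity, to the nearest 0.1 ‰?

23.5 ‰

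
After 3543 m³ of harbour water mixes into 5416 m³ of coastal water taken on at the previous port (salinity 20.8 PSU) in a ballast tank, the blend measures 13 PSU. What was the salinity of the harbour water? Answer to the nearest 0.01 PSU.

1.08 PSU

Salt balance: 5,416×20.8 + 3,543×S = 8,959×13
112,652.8 + 3,543·S = 116,467
S = (116,467 − 112,652.8) / 3,543 = 1.0765 PSU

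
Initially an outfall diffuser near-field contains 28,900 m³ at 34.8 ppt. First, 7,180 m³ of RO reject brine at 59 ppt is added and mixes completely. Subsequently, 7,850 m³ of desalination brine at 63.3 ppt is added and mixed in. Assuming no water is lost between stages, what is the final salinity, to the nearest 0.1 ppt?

43.8 ppt

Mass of salt is conserved:
Initial salt = 28,900×34.8 = 1,005,720
After stage 1: salt = 1,005,720 + 7,180×59 = 1,429,340; volume = 36,080 m³; S = 39.616 ppt
After stage 2: salt = 1,429,340 + 7,850×63.3 = 1,926,245; volume = 43,930 m³
S = 1,926,245 / 43,930 = 43.8481 ppt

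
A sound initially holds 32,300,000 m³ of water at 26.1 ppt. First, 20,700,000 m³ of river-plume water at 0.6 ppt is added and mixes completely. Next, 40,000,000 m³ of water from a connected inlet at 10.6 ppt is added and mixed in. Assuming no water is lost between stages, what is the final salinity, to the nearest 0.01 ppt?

13.76 ppt

Total salt / total volume:
Initial salt = 32,300,000×26.1 = 843,030,000
After stage 1: salt = 843,030,000 + 20,700,000×0.6 = 855,450,000; volume = 53,000,000 m³; S = 16.141 ppt
After stage 2: salt = 855,450,000 + 40,000,000×10.6 = 1,279,450,000; volume = 93,000,000 m³
S = 1,279,450,000 / 93,000,000 = 13.7575 ppt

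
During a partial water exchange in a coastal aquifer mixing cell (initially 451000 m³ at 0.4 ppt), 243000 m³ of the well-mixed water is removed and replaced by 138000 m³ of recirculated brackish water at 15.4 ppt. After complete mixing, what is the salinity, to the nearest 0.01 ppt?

6.38 ppt

Remaining after removal: 208,000 m³ at 0.4 ppt (salt = 83,200)
After addition: salt = 83,200 + 138,000×15.4 = 2,208,400; volume = 346,000 m³
S = 2,208,400 / 346,000 = 6.3827 ppt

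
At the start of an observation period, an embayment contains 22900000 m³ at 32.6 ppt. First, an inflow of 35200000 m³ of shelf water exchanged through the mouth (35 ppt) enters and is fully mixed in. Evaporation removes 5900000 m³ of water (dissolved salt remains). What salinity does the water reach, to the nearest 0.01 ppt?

37.90 ppt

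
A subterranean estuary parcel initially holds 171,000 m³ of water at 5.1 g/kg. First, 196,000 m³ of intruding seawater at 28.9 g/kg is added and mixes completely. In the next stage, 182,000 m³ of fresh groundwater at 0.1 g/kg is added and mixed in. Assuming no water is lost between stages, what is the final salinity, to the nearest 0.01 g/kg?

11.94 g/kg

Conserving salt mass:
Initial salt = 171,000×5.1 = 872,100
After stage 1: salt = 872,100 + 196,000×28.9 = 6,536,500; volume = 367,000 m³; S = 17.811 g/kg
After stage 2: salt = 6,536,500 + 182,000×0.1 = 6,554,700; volume = 549,000 m³
S = 6,554,700 / 549,000 = 11.9393 g/kg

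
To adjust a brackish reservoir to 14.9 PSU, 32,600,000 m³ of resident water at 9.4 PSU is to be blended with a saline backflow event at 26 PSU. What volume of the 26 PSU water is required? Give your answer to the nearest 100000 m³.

Salt balance: 32,600,000×9.4 + V×26 = (32,600,000+V)×14.9
306,440,000 + 26V = 485,740,000 + 14.9V
179,300,000 = 11.1V
V = 16,153,153.15 m³

16200000 m³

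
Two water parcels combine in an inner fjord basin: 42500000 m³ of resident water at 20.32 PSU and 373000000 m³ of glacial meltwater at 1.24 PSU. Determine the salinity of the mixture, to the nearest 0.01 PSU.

3.19 PSU

Salt balance:
salt = 42,500,000×20.32 + 373,000,000×1.24 = 863,600,000 + 462,520,000 = 1,326,120,000
volume = 42,500,000 + 373,000,000 = 415,500,000 m³
S = 1,326,120,000 / 415,500,000 = 3.1916 PSU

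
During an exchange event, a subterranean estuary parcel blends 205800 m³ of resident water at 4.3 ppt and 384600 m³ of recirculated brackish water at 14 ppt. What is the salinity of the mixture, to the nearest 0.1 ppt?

Salt balance:
salt = 205,800×4.3 + 384,600×14 = 884,940 + 5,384,400 = 6,269,340
volume = 205,800 + 384,600 = 590,400 m³
S = 6,269,340 / 590,400 = 10.619 ppt

10.6 ppt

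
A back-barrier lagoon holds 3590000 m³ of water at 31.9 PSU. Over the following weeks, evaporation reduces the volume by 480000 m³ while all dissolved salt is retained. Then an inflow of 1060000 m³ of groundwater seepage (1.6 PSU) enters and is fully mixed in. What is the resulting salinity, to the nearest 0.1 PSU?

27.9 PSU

After evaporation: salt = 3,590,000×31.9 = 114,521,000; volume = 3,590,000 − 480,000 = 3,110,000 m³
After mixing: salt = 114,521,000 + 1,060,000×1.6 = 116,217,000; volume = 3,110,000 + 1,060,000 = 4,170,000 m³
S = 116,217,000 / 4,170,000 = 27.8698 PSU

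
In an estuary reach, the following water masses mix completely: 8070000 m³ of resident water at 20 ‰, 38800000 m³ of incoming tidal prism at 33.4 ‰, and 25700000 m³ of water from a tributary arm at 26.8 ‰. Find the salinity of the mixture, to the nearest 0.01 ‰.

Weighted by volume,
salt = 8,070,000×20 + 38,800,000×33.4 + 25,700,000×26.8 = 161,400,000 + 1,295,920,000 + 688,760,000 = 2,146,080,000
volume = 8,070,000 + 38,800,000 + 25,700,000 = 72,570,000 m³
S = 2,146,080,000 / 72,570,000 = 29.5726 ‰

29.57 ‰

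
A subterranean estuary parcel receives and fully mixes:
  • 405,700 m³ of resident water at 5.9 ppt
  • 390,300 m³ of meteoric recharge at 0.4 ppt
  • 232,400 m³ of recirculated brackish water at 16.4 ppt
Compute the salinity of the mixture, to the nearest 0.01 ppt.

Conserving salt mass:
salt = 405,700×5.9 + 390,300×0.4 + 232,400×16.4 = 2,393,630 + 156,120 + 3,811,360 = 6,361,110
volume = 405,700 + 390,300 + 232,400 = 1,028,400 m³
S = 6,361,110 / 1,028,400 = 6.1854 ppt

6.19 ppt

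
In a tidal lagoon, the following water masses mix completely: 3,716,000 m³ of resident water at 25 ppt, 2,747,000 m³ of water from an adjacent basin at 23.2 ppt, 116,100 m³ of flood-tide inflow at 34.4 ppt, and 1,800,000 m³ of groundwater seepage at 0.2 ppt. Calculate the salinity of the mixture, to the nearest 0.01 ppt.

Conserving salt mass:
salt = 3,716,000×25 + 2,747,000×23.2 + 116,100×34.4 + 1,800,000×0.2 = 92,900,000 + 63,730,400 + 3,993,840 + 360,000 = 160,984,240
volume = 3,716,000 + 2,747,000 + 116,100 + 1,800,000 = 8,379,100 m³
S = 160,984,240 / 8,379,100 = 19.2126 ppt

19.21 ppt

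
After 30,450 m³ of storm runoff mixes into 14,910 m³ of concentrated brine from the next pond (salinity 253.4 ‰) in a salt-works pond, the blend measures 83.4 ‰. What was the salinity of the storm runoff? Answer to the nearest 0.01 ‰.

0.16 ‰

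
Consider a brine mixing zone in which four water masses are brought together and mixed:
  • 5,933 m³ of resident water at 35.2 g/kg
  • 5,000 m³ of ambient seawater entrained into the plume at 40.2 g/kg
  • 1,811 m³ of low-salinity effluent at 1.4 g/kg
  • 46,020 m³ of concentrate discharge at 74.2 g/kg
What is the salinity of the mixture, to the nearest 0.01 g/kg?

By conservation of dissolved salt,
salt = 5,933×35.2 + 5,000×40.2 + 1,811×1.4 + 46,020×74.2 = 208,841.6 + 201,000 + 2,535.4 + 3,414,684 = 3,827,061
volume = 5,933 + 5,000 + 1,811 + 46,020 = 58,764 m³
S = 3,827,061 / 58,764 = 65.1259 g/kg

65.13 g/kg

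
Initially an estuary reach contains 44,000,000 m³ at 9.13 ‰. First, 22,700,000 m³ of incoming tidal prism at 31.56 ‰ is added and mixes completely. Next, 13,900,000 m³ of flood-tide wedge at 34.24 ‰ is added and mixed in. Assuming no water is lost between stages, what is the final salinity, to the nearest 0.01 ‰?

Conserving salt mass:
Initial salt = 44,000,000×9.13 = 401,720,000
After stage 1: salt = 401,720,000 + 22,700,000×31.56 = 1,118,132,000; volume = 66,700,000 m³; S = 16.764 ‰
After stage 2: salt = 1,118,132,000 + 13,900,000×34.24 = 1,594,068,000; volume = 80,600,000 m³
S = 1,594,068,000 / 80,600,000 = 19.7775 ‰

19.78 ‰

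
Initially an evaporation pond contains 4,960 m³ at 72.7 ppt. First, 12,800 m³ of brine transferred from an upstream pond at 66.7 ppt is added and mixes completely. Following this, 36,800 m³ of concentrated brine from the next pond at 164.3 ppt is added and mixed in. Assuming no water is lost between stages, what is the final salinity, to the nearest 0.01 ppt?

133.08 ppt

Mass of salt is conserved:
Initial salt = 4,960×72.7 = 360,592
After stage 1: salt = 360,592 + 12,800×66.7 = 1,214,352; volume = 17,760 m³; S = 68.376 ppt
After stage 2: salt = 1,214,352 + 36,800×164.3 = 7,260,592; volume = 54,560 m³
S = 7,260,592 / 54,560 = 133.0754 ppt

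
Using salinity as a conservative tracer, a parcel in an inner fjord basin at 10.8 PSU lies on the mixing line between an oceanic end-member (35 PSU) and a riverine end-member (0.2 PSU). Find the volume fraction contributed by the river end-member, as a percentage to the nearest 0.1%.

69.5%

Let f be the freshwater fraction. Salt balance per unit volume:
f×0.2 + (1−f)×35 = 10.8
f = (35 − 10.8) / (35 − 0.2) = 24.2/34.8 = 0.6954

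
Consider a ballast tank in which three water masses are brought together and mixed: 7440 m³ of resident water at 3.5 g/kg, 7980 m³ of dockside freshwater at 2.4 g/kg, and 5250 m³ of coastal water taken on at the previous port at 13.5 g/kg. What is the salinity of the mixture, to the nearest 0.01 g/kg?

5.62 g/kg

Conserving salt mass:
salt = 7,440×3.5 + 7,980×2.4 + 5,250×13.5 = 26,040 + 19,152 + 70,875 = 116,067
volume = 7,440 + 7,980 + 5,250 = 20,670 m³
S = 116,067 / 20,670 = 5.6152 g/kg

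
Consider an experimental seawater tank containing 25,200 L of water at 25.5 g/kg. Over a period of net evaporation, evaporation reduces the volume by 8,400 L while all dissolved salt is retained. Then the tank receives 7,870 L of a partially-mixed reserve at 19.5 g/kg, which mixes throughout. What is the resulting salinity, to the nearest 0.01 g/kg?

After evaporation: salt = 25,200×25.5 = 642,600; volume = 25,200 − 8,400 = 16,800 L
After mixing: salt = 642,600 + 7,870×19.5 = 796,065; volume = 16,800 + 7,870 = 24,670 L
S = 796,065 / 24,670 = 32.2685 g/kg

32.27 g/kg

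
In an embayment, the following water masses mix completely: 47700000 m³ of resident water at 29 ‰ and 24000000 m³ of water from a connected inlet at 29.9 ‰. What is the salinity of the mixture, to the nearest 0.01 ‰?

29.30 ‰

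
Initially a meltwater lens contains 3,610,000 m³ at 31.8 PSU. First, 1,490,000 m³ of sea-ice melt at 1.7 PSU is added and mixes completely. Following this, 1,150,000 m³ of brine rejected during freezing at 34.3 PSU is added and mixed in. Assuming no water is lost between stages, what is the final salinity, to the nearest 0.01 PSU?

25.08 PSU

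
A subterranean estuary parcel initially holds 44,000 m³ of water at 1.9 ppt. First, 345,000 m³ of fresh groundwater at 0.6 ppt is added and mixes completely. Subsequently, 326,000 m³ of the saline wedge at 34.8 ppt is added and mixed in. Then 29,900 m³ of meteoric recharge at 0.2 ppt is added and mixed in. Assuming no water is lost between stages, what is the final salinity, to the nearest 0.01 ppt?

15.63 ppt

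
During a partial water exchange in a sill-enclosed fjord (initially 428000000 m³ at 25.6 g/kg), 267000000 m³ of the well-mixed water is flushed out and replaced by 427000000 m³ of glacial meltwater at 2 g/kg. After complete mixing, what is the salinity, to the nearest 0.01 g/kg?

8.46 g/kg

Remaining after removal: 161,000,000 m³ at 25.6 g/kg (salt = 4,121,600,000)
After addition: salt = 4,121,600,000 + 427,000,000×2 = 4,975,600,000; volume = 588,000,000 m³
S = 4,975,600,000 / 588,000,000 = 8.4619 g/kg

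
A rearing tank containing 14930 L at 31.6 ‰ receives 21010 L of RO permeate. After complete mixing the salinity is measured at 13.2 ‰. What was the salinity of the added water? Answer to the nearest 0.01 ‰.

0.12 ‰

Salt balance: 14,930×31.6 + 21,010×S = 35,940×13.2
471,788 + 21,010·S = 474,408
S = (474,408 − 471,788) / 21,010 = 0.1247 ‰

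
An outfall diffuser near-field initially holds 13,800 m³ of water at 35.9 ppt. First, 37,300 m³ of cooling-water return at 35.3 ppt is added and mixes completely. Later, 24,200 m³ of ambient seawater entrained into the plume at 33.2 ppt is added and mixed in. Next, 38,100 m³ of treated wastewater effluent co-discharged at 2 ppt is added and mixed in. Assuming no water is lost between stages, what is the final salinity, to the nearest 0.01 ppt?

23.74 ppt

Mass of salt is conserved:
Initial salt = 13,800×35.9 = 495,420
After stage 1: salt = 495,420 + 37,300×35.3 = 1,812,110; volume = 51,100 m³; S = 35.462 ppt
After stage 2: salt = 1,812,110 + 24,200×33.2 = 2,615,550; volume = 75,300 m³; S = 34.735 ppt
After stage 3: salt = 2,615,550 + 38,100×2 = 2,691,750; volume = 113,400 m³
S = 2,691,750 / 113,400 = 23.7368 ppt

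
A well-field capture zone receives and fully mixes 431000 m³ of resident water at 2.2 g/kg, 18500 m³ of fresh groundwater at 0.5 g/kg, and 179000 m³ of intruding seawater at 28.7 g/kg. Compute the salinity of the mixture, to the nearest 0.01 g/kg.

9.70 g/kg

Weighted by volume,
salt = 431,000×2.2 + 18,500×0.5 + 179,000×28.7 = 948,200 + 9,250 + 5,137,300 = 6,094,750
volume = 431,000 + 18,500 + 179,000 = 628,500 m³
S = 6,094,750 / 628,500 = 9.6973 g/kg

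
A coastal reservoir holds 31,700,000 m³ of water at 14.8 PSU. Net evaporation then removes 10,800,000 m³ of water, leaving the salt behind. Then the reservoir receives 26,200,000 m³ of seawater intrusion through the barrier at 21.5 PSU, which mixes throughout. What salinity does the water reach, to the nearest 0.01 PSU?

21.92 PSU

After evaporation: salt = 31,700,000×14.8 = 469,160,000; volume = 31,700,000 − 10,800,000 = 20,900,000 m³
After mixing: salt = 469,160,000 + 26,200,000×21.5 = 1,032,460,000; volume = 20,900,000 + 26,200,000 = 47,100,000 m³
S = 1,032,460,000 / 47,100,000 = 21.9206 PSU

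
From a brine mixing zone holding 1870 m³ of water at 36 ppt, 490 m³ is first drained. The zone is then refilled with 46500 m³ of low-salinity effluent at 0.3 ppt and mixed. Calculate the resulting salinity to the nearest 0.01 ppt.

Remaining after removal: 1,380 m³ at 36 ppt (salt = 49,680)
After addition: salt = 49,680 + 46,500×0.3 = 63,630; volume = 47,880 m³
S = 63,630 / 47,880 = 1.3289 ppt

1.33 ppt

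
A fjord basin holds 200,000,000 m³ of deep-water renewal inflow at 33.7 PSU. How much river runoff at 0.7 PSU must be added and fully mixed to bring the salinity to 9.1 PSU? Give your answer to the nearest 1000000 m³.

Salt balance: 200,000,000×33.7 + V×0.7 = (200,000,000+V)×9.1
6,740,000,000 + 0.7V = 1,820,000,000 + 9.1V
4,920,000,000 = 8.4V
V = 585,714,285.71 m³

586000000 m³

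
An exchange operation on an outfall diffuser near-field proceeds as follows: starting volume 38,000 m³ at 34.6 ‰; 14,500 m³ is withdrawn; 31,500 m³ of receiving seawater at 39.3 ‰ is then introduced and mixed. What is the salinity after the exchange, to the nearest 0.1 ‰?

37.3 ‰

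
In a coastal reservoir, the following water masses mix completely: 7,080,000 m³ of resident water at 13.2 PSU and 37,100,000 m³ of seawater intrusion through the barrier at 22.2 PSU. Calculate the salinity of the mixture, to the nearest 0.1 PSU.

20.8 PSU

Salt balance:
salt = 7,080,000×13.2 + 37,100,000×22.2 = 93,456,000 + 823,620,000 = 917,076,000
volume = 7,080,000 + 37,100,000 = 44,180,000 m³
S = 917,076,000 / 44,180,000 = 20.758 PSU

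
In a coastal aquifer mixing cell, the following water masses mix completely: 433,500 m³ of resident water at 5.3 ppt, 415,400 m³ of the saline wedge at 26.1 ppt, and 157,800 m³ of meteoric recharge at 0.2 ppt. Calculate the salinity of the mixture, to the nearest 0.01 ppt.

13.08 ppt

Salt balance:
salt = 433,500×5.3 + 415,400×26.1 + 157,800×0.2 = 2,297,550 + 10,841,940 + 31,560 = 13,171,050
volume = 433,500 + 415,400 + 157,800 = 1,006,700 m³
S = 13,171,050 / 1,006,700 = 13.0834 ppt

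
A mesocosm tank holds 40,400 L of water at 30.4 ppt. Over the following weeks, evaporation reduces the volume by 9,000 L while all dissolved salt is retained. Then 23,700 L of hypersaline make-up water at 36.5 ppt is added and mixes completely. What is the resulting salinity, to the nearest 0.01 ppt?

37.99 ppt

After evaporation: salt = 40,400×30.4 = 1,228,160; volume = 40,400 − 9,000 = 31,400 L
After mixing: salt = 1,228,160 + 23,700×36.5 = 2,093,210; volume = 31,400 + 23,700 = 55,100 L
S = 2,093,210 / 55,100 = 37.9893 ppt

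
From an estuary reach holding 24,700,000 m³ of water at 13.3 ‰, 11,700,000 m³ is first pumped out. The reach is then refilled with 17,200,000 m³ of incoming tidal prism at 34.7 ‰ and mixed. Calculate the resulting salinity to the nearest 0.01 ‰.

Remaining after removal: 13,000,000 m³ at 13.3 ‰ (salt = 172,900,000)
After addition: salt = 172,900,000 + 17,200,000×34.7 = 769,740,000; volume = 30,200,000 m³
S = 769,740,000 / 30,200,000 = 25.4881 ‰

25.49 ‰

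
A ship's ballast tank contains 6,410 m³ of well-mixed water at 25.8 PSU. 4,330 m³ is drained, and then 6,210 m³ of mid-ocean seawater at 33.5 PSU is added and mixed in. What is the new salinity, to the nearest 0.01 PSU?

31.57 PSU

Remaining after removal: 2,080 m³ at 25.8 PSU (salt = 53,664)
After addition: salt = 53,664 + 6,210×33.5 = 261,699; volume = 8,290 m³
S = 261,699 / 8,290 = 31.568 PSU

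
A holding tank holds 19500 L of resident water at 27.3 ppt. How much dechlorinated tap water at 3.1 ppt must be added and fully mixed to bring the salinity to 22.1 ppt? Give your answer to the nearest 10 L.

Salt balance: 19,500×27.3 + V×3.1 = (19,500+V)×22.1
532,350 + 3.1V = 430,950 + 22.1V
101,400 = 19V
V = 5,336.84 L

5340 L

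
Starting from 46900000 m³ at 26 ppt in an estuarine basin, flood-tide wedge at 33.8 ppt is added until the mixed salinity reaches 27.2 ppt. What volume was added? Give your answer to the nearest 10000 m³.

Salt balance: 46,900,000×26 + V×33.8 = (46,900,000+V)×27.2
1,219,400,000 + 33.8V = 1,275,680,000 + 27.2V
56,280,000 = 6.6V
V = 8,527,272.73 m³

8530000 m³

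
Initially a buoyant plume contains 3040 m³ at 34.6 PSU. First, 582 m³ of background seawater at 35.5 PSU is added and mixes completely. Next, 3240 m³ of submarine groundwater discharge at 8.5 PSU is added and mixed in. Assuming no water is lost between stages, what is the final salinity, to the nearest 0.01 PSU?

By conservation of dissolved salt,
Initial salt = 3,040×34.6 = 105,184
After stage 1: salt = 105,184 + 582×35.5 = 125,845; volume = 3,622 m³; S = 34.745 PSU
After stage 2: salt = 125,845 + 3,240×8.5 = 153,385; volume = 6,862 m³
S = 153,385 / 6,862 = 22.3528 PSU

22.35 PSU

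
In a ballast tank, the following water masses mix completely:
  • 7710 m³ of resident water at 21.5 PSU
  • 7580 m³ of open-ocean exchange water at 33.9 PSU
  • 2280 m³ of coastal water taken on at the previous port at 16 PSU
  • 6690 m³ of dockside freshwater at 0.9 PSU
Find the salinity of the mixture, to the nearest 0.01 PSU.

Weighted by volume,
salt = 7,710×21.5 + 7,580×33.9 + 2,280×16 + 6,690×0.9 = 165,765 + 256,962 + 36,480 + 6,021 = 465,228
volume = 7,710 + 7,580 + 2,280 + 6,690 = 24,260 m³
S = 465,228 / 24,260 = 19.1768 PSU

19.18 PSU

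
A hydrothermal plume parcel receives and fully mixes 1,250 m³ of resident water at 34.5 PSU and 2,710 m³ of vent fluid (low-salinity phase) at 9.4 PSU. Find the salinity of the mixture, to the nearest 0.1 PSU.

17.3 PSU

Weighted by volume,
salt = 1,250×34.5 + 2,710×9.4 = 43,125 + 25,474 = 68,599
volume = 1,250 + 2,710 = 3,960 m³
S = 68,599 / 3,960 = 17.323 PSU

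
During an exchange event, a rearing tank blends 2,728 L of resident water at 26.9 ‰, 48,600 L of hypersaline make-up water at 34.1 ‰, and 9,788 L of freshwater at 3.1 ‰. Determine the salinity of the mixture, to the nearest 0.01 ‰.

28.81 ‰

Weighted by volume,
salt = 2,728×26.9 + 48,600×34.1 + 9,788×3.1 = 73,383.2 + 1,657,260 + 30,342.8 = 1,760,986
volume = 2,728 + 48,600 + 9,788 = 61,116 L
S = 1,760,986 / 61,116 = 28.8138 ‰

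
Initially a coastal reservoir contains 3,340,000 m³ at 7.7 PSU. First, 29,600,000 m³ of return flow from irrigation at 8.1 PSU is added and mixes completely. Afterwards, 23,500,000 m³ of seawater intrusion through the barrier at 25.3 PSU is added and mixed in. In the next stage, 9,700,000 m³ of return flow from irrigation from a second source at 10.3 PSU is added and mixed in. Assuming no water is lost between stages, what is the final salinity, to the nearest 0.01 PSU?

14.51 PSU

Conserving salt mass:
Initial salt = 3,340,000×7.7 = 25,718,000
After stage 1: salt = 25,718,000 + 29,600,000×8.1 = 265,478,000; volume = 32,940,000 m³; S = 8.059 PSU
After stage 2: salt = 265,478,000 + 23,500,000×25.3 = 860,028,000; volume = 56,440,000 m³; S = 15.238 PSU
After stage 3: salt = 860,028,000 + 9,700,000×10.3 = 959,938,000; volume = 66,140,000 m³
S = 959,938,000 / 66,140,000 = 14.5137 PSU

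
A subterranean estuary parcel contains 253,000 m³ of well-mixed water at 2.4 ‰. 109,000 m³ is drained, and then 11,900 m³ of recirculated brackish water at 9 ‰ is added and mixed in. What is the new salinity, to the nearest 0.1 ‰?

Remaining after removal: 144,000 m³ at 2.4 ‰ (salt = 345,600)
After addition: salt = 345,600 + 11,900×9 = 452,700; volume = 155,900 m³
S = 452,700 / 155,900 = 2.9038 ‰

2.9 ‰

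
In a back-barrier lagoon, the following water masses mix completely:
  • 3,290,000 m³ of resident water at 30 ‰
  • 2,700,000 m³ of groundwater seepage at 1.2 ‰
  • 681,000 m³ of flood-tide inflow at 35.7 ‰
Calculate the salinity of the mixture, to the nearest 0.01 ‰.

18.93 ‰

Total salt / total volume:
salt = 3,290,000×30 + 2,700,000×1.2 + 681,000×35.7 = 98,700,000 + 3,240,000 + 24,311,700 = 126,251,700
volume = 3,290,000 + 2,700,000 + 681,000 = 6,671,000 m³
S = 126,251,700 / 6,671,000 = 18.9255 ‰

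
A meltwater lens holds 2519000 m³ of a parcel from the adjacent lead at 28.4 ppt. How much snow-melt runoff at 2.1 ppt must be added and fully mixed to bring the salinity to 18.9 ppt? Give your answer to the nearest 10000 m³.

Salt balance: 2,519,000×28.4 + V×2.1 = (2,519,000+V)×18.9
71,539,600 + 2.1V = 47,609,100 + 18.9V
23,930,500 = 16.8V
V = 1,424,434.52 m³

1420000 m³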